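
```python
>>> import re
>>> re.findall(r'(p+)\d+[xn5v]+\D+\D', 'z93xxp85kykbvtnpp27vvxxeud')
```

The pattern matches one or more of a literal 'p' (captured); then one or more of a digit, then one or more of one of [xn5v]; then one or more of a non-digit, then a non-digit.
Scanning left to right: at [5:17] match 'p85kykbvtnpp', group 1 = 'p'.
With a single group, `findall` returns only what that group captured — 1 item.

['p']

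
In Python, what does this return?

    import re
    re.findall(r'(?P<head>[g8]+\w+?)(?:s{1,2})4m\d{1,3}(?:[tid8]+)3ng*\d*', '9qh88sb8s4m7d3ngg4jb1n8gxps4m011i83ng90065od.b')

Lazy quantifiers expand one character at a time until the remainder of the pattern can match.
Because there's exactly one group, `findall` drops the full match and keeps group 1 from each hit.

['88sb8', '8gxp']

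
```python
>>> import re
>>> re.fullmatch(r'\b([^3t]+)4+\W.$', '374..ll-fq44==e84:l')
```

`fullmatch` succeeds only if the pattern covers the string from start to end.
Here the pattern can't cover the whole string, so the call returns None.

None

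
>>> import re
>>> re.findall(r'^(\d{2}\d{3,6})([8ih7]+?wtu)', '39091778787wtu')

[('39091778', '787wtu')]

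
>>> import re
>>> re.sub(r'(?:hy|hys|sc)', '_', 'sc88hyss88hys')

'_88_ss88_s'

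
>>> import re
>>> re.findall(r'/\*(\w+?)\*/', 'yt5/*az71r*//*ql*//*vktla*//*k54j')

['az71r', 'ql', 'vktla']

Scanning left to right: at [3:12] match '/*az71r*/', group 1 = 'az71r'; at [12:18] match '/*ql*/', group 1 = 'ql'; at [18:27] match '/*vktla*/', group 1 = 'vktla'.
With a single group, `findall` returns only what that group captured — 3 items.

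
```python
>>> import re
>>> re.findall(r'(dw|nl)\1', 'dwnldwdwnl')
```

`\1` has to match the exact text group 1 already captured.
Because there's exactly one group, `findall` drops the full match and keeps group 1 from the one hit.

['dw']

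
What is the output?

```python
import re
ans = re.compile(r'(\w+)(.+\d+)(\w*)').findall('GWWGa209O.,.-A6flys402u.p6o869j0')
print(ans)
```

[('GWWGa209O', '.,.-A6flys402u.p6o869j0', '')]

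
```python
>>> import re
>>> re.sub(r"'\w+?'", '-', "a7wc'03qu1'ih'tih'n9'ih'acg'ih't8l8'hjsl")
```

"a7wc-ih-n9-acg-t8l8'hjsl"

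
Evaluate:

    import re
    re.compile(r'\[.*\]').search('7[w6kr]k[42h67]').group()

'[w6kr]k[42h67]'

`re.search` scans for the first position where the pattern succeeds.
The match spans [1:15] → '[w6kr]k[42h67]'.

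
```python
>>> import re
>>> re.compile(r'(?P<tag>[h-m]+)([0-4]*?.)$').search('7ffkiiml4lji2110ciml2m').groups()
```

The match spans [17:22] → 'iml2m'.
Captured: group 1 = 'iml', group 2 = '2m'.

('iml', '2m')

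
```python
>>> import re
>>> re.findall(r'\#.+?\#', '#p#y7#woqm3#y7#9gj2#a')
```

Because the quantifier is non-greedy, it stops expanding at the earliest point where the rest of the pattern can succeed.
Walking the string: at [0:3] → '#p#'; at [5:12] → '#woqm3#'; at [14:20] → '#9gj2#'.
No capturing groups, so `findall` returns the 3 full match strings.

['#p#', '#woqm3#', '#9gj2#']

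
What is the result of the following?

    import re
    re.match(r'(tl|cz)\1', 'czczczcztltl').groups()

The match spans [0:4] → 'czcz'.
Captured: group 1 = 'cz'.

('cz',)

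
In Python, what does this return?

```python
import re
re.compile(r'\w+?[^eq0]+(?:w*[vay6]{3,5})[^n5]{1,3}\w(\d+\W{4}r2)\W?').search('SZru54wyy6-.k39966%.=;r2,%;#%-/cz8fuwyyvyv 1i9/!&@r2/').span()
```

(0, 53)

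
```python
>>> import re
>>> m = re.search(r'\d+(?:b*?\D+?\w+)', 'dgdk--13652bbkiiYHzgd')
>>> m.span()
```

(6, 21)

Pattern: one or more of a digit; then zero or more of the literal 'b' (lazy), then one or more of a non-digit (lazy), then one or more of a word character (non-capturing group).
`search` walks the string left to right and returns the first match it finds.
The match spans [6:21] → '13652bbkiiYHzgd'.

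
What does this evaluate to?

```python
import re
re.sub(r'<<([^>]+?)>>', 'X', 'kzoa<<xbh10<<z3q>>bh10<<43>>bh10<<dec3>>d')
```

Matches: at [4:18] → '<<xbh10<<z3q>>'; at [22:28] → '<<43>>'; at [32:40] → '<<dec3>>'.
Every occurrence is swapped for 'X'.

'kzoaXbh10Xbh10Xd'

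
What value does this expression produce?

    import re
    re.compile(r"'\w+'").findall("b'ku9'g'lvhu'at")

Matches: at [1:6] → "'ku9'"; at [7:13] → "'lvhu'".
No capturing groups, so `findall` returns the 2 full match strings.

["'ku9'", "'lvhu'"]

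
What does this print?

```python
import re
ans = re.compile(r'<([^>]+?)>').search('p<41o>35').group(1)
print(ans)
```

`re.search` scans for the first position where the pattern succeeds.
The match spans [1:6] → '<41o>'.
Captured: group 1 = '41o'.

41o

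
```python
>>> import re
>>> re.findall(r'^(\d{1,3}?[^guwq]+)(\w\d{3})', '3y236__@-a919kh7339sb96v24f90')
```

Pattern: anchored at the start of the string; then 1 to 3 of a digit (lazy), then one or more of any character except [guwq] (captured); then a word character, then exactly 3 of a digit (captured).
Scanning left to right: at [0:19] match '3y236__@-a919kh7339', groups = ('3y236__@-a919kh', '7339').
`findall` packs the 2 group values into a tuple for every match.

[('3y236__@-a919kh', '7339')]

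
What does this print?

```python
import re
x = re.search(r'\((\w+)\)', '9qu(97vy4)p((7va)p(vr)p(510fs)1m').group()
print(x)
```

The match spans [3:10] → '(97vy4)'.

(97vy4)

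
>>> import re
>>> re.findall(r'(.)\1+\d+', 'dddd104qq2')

['d', 'q']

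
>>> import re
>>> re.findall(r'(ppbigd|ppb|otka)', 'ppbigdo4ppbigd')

The regex engine tests alternatives in the order written; an earlier branch that matches wins even if a later one would match more.
One capturing group, so `findall` returns just the captured substring from each match — 2 in all.

['ppbigd', 'ppbigd']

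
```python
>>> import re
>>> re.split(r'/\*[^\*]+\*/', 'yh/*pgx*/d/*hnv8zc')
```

`split` removes every match and returns the 2 fragments in between.

['yh', 'd/*hnv8zc']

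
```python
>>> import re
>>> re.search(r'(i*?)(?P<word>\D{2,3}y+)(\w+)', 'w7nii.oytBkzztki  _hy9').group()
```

'ii.oytBkzztki'

The match spans [3:16] → 'ii.oytBkzztki'.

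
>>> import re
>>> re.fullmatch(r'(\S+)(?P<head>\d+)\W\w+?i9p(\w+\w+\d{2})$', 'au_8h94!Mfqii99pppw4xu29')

Pattern: one or more of a non-whitespace character (captured); then one or more of a digit (captured as 'head'); then a non-word character, then one or more of a word character (lazy), then the literal 'i9p'; then one or more of a word character, then one or more of a word character, then exactly 2 of a digit (captured); then anchored at the end.
For `fullmatch`, every character of the input must be accounted for by the pattern.
Here the string isn't matched end-to-end, so the call returns None.

None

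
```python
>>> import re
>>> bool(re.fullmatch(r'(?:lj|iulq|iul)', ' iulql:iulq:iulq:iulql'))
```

`re.fullmatch` is like wrapping the pattern in `^…$` (in single-line mode).
Here the string isn't matched end-to-end, so the call returns None, and `bool(None)` is False.

False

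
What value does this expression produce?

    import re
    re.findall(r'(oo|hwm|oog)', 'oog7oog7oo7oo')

Branches in `(...|...)` are attempted left-to-right; the first branch that allows the whole pattern to succeed is taken.
One capturing group, so `findall` returns just the captured substring from each match — 4 in all.

['oo', 'oo', 'oo', 'oo']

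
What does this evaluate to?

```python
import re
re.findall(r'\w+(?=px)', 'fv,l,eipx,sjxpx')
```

['ei', 'sjx']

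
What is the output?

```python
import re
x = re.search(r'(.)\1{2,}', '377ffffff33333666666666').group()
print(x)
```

ffffff

`\1` is not a pattern — it's the concrete string captured by group 1, re-applied verbatim.
`re.search` scans for the first position where the pattern succeeds.
The match spans [3:9] → 'ffffff'.
Captured: group 1 = 'f'.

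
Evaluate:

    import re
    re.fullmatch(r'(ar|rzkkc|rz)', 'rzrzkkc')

`fullmatch` succeeds only if the pattern covers the string from start to end.
Here the string isn't matched end-to-end, so the call returns None.

None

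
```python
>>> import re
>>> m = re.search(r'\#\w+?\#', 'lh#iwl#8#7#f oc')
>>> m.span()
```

Unlike `match`, `search` isn't anchored — it looks for the pattern anywhere in the string.
The match spans [2:7] → '#iwl#'.

(2, 7)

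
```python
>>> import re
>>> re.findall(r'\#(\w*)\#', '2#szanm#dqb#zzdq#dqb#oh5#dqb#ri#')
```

['szanm', 'zzdq', 'oh5', 'ri']

Because there's exactly one group, `findall` drops the full match and keeps group 1 from each hit.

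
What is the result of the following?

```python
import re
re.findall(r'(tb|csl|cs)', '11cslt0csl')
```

`|` is ordered: at each position the engine commits to the first alternative that works.
Matches: at [2:5] match 'csl', group 1 = 'csl'; at [7:10] match 'csl', group 1 = 'csl'.
Because there's exactly one group, `findall` drops the full match and keeps group 1 from each hit.

['csl', 'csl']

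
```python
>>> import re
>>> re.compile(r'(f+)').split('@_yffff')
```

['@_y', 'ffff', '']

The pattern matches one or more of a literal 'f' (captured).
Because the pattern has a capturing group, `split` also inserts each captured text between the pieces.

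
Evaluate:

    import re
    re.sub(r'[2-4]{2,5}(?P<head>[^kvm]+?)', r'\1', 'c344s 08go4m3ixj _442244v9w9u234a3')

'cs 08go4m3ixj _4v9w9ua3'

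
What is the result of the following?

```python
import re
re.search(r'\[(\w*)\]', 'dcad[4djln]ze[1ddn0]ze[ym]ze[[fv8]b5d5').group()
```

'[4djln]'

`search` walks the string left to right and returns the first match it finds.
The match spans [4:11] → '[4djln]'.
Captured: group 1 = '4djln'.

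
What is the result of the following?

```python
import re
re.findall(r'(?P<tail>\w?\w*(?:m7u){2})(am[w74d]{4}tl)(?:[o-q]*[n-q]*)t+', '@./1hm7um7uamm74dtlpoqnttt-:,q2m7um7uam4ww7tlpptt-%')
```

[('q2m7um7u', 'am4ww7tl')]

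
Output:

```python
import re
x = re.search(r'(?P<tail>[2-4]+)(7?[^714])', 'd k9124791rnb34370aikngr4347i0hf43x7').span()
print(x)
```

This matches one or more of a character in [2-4] (captured as 'tail'); then optionally a literal '7', then any character except [714] (captured).
`re.search` tries every starting position until one works.
The match spans [5:9] → '2479'.
Captured: group 1 = '24', group 2 = '79'.

(5, 9)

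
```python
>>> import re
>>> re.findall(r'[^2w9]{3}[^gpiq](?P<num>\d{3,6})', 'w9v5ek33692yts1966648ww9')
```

This matches exactly 3 of any character except [2w9], then any character except [gpiq]; then 3 to 6 of a digit (captured as 'num').
Matches: at [2:11] match 'v5ek33692', group 1 = '33692'; at [11:21] match 'yts1966648', group 1 = '966648'.
Because there's exactly one group, `findall` drops the full match and keeps group 1 from each hit.

['33692', '966648']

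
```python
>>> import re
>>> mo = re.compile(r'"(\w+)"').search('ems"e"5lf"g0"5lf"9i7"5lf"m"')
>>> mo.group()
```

'"e"'

The match spans [3:6] → '"e"'.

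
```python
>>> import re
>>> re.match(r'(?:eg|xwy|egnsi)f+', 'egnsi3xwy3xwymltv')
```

`match` is anchored at position 0; if the pattern doesn't fit there, it returns None.
Here position 0 doesn't satisfy it, so the call returns None.

None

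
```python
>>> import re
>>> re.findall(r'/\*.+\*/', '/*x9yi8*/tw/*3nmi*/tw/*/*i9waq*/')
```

With no groups in the pattern, `findall` gives back each whole match — 1 here.

['/*x9yi8*/tw/*3nmi*/tw/*/*i9waq*/']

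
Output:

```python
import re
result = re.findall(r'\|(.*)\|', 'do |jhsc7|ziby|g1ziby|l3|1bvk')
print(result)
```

Matches: at [3:25] match '|jhsc7|ziby|g1ziby|l3|', group 1 = 'jhsc7|ziby|g1ziby|l3'.
With a single group, `findall` returns only what that group captured — 1 item.

['jhsc7|ziby|g1ziby|l3']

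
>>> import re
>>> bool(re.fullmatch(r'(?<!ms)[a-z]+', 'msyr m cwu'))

False

`re.fullmatch` is like wrapping the pattern in `^…$` (in single-line mode).
Here there's no way to consume every character, so the call returns None, and `bool(None)` is False.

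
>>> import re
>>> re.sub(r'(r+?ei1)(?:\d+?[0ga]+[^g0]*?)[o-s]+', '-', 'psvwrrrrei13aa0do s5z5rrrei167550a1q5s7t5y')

'psvw- s5z5-5s7t5y'

The `?` after the quantifier makes it lazy — it takes as little as possible before letting the rest of the pattern try.
`sub` substitutes '-' at each match site.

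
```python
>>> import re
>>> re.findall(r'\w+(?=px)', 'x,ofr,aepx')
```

['ae']

The `(?=…)`/`(?<=…)` assertion just peeks at neighbouring text; it doesn't advance the match position.
`findall` yields the raw match text (1 of them) because the pattern has no groups.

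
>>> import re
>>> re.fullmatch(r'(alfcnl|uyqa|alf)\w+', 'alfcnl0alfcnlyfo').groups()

Branches in `(...|...)` are attempted left-to-right; the first branch that allows the whole pattern to succeed is taken.
`re.fullmatch` is like wrapping the pattern in `^…$` (in single-line mode).
The match spans [0:16] → 'alfcnl0alfcnlyfo'.
Captured: group 1 = 'alfcnl'.

('alfcnl',)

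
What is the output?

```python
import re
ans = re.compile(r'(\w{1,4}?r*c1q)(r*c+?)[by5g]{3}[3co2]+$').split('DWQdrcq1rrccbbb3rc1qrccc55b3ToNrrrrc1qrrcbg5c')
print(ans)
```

['DWQdrcq1rrccbbb3rc1qrccc55b', '3ToNrrrrc1q', 'rrc', '']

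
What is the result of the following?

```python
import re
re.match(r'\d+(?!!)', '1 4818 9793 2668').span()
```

(0, 1)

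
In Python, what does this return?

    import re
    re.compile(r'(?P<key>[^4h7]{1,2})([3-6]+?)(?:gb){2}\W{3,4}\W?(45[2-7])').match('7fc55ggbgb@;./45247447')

None

With `match`, the pattern is implicitly anchored at the beginning.
Here position 0 doesn't satisfy it, so the call returns None.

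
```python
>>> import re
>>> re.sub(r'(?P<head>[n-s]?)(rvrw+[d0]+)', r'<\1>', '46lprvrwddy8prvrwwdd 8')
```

'46l<p>y8<p> 8'

This matches optionally a character in [n-s] (captured as 'head'); then the literal 'rvr', then one or more of the literal 'w', then one or more of one of [d0] (captured).
Matches: at [3:10] → 'prvrwdd'; at [12:20] → 'prvrwwdd'.
The replacement refers to a captured group, so each match is rewritten using its own captured text.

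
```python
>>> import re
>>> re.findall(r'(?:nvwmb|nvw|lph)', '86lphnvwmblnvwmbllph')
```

['lph', 'nvwmb', 'nvwmb', 'lph']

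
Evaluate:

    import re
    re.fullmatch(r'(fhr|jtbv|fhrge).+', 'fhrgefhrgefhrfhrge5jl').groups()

`|` is ordered: at each position the engine commits to the first alternative that works.
`re.fullmatch` is like wrapping the pattern in `^…$` (in single-line mode).
The match spans [0:21] → 'fhrgefhrgefhrfhrge5jl'.
Captured: group 1 = 'fhr'.

('fhr',)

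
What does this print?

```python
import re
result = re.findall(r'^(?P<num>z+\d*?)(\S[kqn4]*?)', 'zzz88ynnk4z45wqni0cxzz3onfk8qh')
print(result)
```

[('zzz', '8')]

With the lazy modifier that quantifier settles for the fewest repetitions that let the rest of the pattern succeed (the atoms after it are unaffected and can still be greedy).
Multiple groups make `findall` return tuples — one 2-tuple for the one match.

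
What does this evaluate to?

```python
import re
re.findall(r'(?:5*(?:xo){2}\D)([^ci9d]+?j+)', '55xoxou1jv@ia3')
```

['1j']

The pattern matches zero or more of a literal '5', then the literal 'xo' repeated 2 times, then a non-digit (non-capturing group); then one or more of any character except [ci9d] (lazy), then one or more of a literal 'j' (captured).
Scanning left to right: at [0:9] match '55xoxou1j', group 1 = '1j'.
`findall` collects group 1 from the one match (1 total).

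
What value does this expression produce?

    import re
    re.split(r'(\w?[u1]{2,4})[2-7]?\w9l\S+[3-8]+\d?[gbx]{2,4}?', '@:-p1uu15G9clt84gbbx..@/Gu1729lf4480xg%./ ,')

`re.split` interleaves the captured-group text with the surrounding fragments.

['@:-p1uu15G9clt84gbbx..@/', 'Gu1', '%./ ,']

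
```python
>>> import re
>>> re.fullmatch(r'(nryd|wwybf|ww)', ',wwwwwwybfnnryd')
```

For `fullmatch`, every character of the input must be accounted for by the pattern.
Here the pattern can't cover the whole string, so the call returns None.

None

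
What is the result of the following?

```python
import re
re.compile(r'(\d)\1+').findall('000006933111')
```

The backreference `\1` re-matches whatever the first group consumed, character for character.
Scanning left to right: at [0:5] match '00000', group 1 = '0'; at [7:9] match '33', group 1 = '3'; at [9:12] match '111', group 1 = '1'.
With a single group, `findall` returns only what that group captured — 3 items.

['0', '3', '1']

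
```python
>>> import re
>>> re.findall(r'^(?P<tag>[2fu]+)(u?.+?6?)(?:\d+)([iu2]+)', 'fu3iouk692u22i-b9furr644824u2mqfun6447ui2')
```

A `+?`/`*?`/`{m,n}?` starts at its minimum and grows only as far as needed for what follows to match.
3 groups means the one result is a tuple of 3 captured strings — 1 here.

[('fu', '3iouk6', 'u22i')]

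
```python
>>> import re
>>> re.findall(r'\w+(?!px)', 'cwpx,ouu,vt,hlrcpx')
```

`(?!…)`/`(?<!…)` only lets a position through if the neighbouring text does NOT match; no characters are consumed.
Scanning left to right: at [0:4] → 'cwpx'; at [5:8] → 'ouu'; at [9:11] → 'vt'; at [12:18] → 'hlrcpx'.
Since nothing is captured, `findall` lists the 4 matched substrings directly.

['cwpx', 'ouu', 'vt', 'hlrcpx']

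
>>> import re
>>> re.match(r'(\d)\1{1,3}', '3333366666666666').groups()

`\1` is not a pattern — it's the concrete string captured by group 1, re-applied verbatim.
`re.match` only tries the pattern at the start of the string.
The match spans [0:4] → '3333'.
Captured: group 1 = '3'.

('3',)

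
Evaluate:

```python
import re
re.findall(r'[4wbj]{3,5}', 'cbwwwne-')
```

['bwww']

This matches 3 to 5 of one of [4wbj].
Since nothing is captured, `findall` lists the 1 matched substring directly.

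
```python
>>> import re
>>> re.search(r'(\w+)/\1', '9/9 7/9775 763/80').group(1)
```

The match spans [0:3] → '9/9'.
Captured: group 1 = '9'.

'9'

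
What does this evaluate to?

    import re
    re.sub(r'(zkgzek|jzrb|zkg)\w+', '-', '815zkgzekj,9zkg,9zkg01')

'815-,9zkg,9-'

Each match is replaced by '-'.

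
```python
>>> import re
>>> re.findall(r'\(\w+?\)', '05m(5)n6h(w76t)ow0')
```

With no groups in the pattern, `findall` gives back each whole match — 2 here.

['(5)', '(w76t)']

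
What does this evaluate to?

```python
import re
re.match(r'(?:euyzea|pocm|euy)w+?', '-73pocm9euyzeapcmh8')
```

None

`re.match` only tries the pattern at the start of the string.
Here the string doesn't start with a match, so the call returns None.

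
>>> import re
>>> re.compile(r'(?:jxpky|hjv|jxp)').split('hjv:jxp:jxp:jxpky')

['', ':', ':', ':', '']

Alternation isn't longest-match — the leftmost alternative that fits at this position is chosen.
Matches to split on: at [0:3] → 'hjv'; at [4:7] → 'jxp'; at [8:11] → 'jxp'; at [12:17] → 'jxpky'.
The string is cut at each match, leaving 5 pieces.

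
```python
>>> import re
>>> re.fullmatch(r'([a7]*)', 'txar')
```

Pattern: zero or more of one of [a7] (captured).
`fullmatch` succeeds only if the pattern covers the string from start to end.
Here the string isn't matched end-to-end, so the call returns None.

None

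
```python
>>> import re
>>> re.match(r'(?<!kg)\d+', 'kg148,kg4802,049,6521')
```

`match` is anchored at position 0; if the pattern doesn't fit there, it returns None.
Here position 0 doesn't satisfy it, so the call returns None.

None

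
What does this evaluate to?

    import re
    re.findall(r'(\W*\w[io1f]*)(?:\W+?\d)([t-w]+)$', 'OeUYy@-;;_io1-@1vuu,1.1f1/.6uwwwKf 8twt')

[('Kf', 'twt')]

The pattern matches zero or more of a non-word character, then a word character, then zero or more of one of [io1f] (captured); then one or more of a non-word character (lazy), then a digit (non-capturing group); then one or more of a character in [t-w] (captured); then anchored at the end.
Scanning left to right: at [32:39] match 'Kf 8twt', groups = ('Kf', 'twt').
Multiple groups make `findall` return tuples — one 2-tuple for the one match.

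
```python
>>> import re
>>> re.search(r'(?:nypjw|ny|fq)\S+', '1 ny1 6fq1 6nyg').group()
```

'ny1'

`re.search` tries every starting position until one works.
The match spans [2:5] → 'ny1'.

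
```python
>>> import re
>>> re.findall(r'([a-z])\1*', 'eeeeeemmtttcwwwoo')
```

['e', 'm', 't', 'c', 'w', 'o']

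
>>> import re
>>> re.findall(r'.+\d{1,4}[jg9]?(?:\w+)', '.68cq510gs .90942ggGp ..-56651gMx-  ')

['.68cq510gs .90942ggGp ..-56651gMx']

Pattern: one or more of any character, then 1 to 4 of a digit; then optionally one of [jg9]; then one or more of a word character (non-capturing group).
Matches: at [0:33] → '.68cq510gs .90942ggGp ..-56651gMx'.
`findall` yields the raw match text (1 of them) because the pattern has no groups.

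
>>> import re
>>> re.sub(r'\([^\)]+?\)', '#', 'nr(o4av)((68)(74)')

Matches: at [2:8] → '(o4av)'; at [8:13] → '((68)'; at [13:17] → '(74)'.
Every occurrence is swapped for '#'.

'nr###'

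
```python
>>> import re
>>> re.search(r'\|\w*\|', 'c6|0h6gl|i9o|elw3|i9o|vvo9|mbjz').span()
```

`re.search` scans for the first position where the pattern succeeds.
The match spans [2:9] → '|0h6gl|'.

(2, 9)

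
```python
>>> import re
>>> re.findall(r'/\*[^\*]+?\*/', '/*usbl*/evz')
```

['/*usbl*/']

With no groups in the pattern, `findall` gives back each whole match — 1 here.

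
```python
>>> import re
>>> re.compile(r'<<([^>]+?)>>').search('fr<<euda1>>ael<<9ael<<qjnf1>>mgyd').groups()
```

('euda1',)

`re.search` scans for the first position where the pattern succeeds.
The match spans [2:11] → '<<euda1>>'.
Captured: group 1 = 'euda1'.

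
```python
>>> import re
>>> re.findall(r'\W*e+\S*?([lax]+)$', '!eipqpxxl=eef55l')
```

`findall` collects group 1 from the one match (1 total).

['l']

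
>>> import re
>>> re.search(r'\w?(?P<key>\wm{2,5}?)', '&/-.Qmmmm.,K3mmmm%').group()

'Qmmm'

This matches optionally a word character; then a word character, then 2 to 5 of a literal 'm' (lazy) (captured as 'key').
The `?` after the quantifier makes it lazy — it takes as little as possible before letting the rest of the pattern try.
`search` walks the string left to right and returns the first match it finds.
The match spans [4:8] → 'Qmmm'.
Captured: group 1 = 'mmm'.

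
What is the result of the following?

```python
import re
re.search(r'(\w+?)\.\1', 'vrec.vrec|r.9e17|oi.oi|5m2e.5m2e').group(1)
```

The backreference `\1` re-matches whatever the first group consumed, character for character.
Unlike `match`, `search` isn't anchored — it looks for the pattern anywhere in the string.
The match spans [0:9] → 'vrec.vrec'.
Captured: group 1 = 'vrec'.

'vrec'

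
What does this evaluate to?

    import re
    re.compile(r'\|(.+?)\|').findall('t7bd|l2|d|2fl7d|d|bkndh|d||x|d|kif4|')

A non-greedy quantifier consumes as few characters as it can — just enough that the remainder of the pattern still matches from where it stops; whatever follows it matches normally.
Walking the string: at [4:8] match '|l2|', group 1 = 'l2'; at [9:16] match '|2fl7d|', group 1 = '2fl7d'; at [17:24] match '|bkndh|', group 1 = 'bkndh'; at [25:29] match '||x|', group 1 = '|x'; at [30:36] match '|kif4|', group 1 = 'kif4'.
`findall` collects group 1 from each match (5 total).

['l2', '2fl7d', 'bkndh', '|x', 'kif4']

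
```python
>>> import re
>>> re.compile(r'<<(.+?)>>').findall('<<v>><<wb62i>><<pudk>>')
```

['v', 'wb62i', 'pudk']

`findall` collects group 1 from each match (3 total).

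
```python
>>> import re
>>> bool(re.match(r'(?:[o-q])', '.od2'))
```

The pattern matches a character in [o-q] (non-capturing group).
`re.match` only tries the pattern at the start of the string.
Here position 0 doesn't satisfy it, so the call returns None, and `bool(None)` is False.

False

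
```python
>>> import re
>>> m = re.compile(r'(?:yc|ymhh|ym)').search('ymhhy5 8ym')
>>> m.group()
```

`|` is ordered: at each position the engine commits to the first alternative that works.
The match spans [0:4] → 'ymhh'.

'ymhh'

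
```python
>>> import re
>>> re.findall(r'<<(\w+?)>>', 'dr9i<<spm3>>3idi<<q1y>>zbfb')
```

One capturing group, so `findall` returns just the captured substring from each match — 2 in all.

['spm3', 'q1y']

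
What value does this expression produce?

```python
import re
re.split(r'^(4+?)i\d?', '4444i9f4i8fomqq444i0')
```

['', '4444', 'f4i8fomqq444i0']

`re.split` interleaves the captured-group text with the surrounding fragments.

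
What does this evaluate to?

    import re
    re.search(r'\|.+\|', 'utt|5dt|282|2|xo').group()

'|5dt|282|2|'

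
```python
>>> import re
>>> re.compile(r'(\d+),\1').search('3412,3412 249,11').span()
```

(0, 9)

A backreference is literal: `\1` must see the identical characters the first group matched.
The match spans [0:9] → '3412,3412'.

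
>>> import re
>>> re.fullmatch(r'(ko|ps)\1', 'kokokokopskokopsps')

None

The backreference `\1` re-matches whatever the first group consumed, character for character.
`fullmatch` succeeds only if the pattern covers the string from start to end.
Here the pattern can't cover the whole string, so the call returns None.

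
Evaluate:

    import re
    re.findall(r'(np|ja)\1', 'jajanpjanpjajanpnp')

['ja', 'ja', 'np']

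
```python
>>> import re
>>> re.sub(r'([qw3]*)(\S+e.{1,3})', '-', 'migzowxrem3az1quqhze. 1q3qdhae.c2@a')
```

'--@a'

The pattern matches zero or more of one of [qw3] (captured); then one or more of a non-whitespace character, then the literal 'e', then 1 to 3 of any character (captured).
Matches: at [0:23] → 'migzowxrem3az1quqhze. 1'; at [23:33] → 'q3qdhae.c2'.
`sub` substitutes '-' at each match site.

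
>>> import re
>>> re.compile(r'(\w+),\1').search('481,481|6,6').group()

After group 1 captures some text, `\1` only succeeds where that same text appears again.
`re.search` scans for the first position where the pattern succeeds.
The match spans [0:7] → '481,481'.
Captured: group 1 = '481'.

'481,481'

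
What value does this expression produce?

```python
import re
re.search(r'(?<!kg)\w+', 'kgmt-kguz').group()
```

'kgmt'

The negative lookaround is zero-width — it rules out positions where the adjacent text would match, without consuming anything.
`search` walks the string left to right and returns the first match it finds.
The match spans [0:4] → 'kgmt'.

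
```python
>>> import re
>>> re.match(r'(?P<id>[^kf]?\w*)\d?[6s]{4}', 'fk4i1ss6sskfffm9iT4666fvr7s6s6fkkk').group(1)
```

'fk4i1ss6sskfffm9iT4666fvr7'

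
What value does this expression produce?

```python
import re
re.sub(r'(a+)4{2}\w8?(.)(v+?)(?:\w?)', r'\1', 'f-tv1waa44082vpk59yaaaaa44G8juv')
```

'f-tv1waak59yaaaaa44G8juv'

The replacement refers to a captured group, so each match is rewritten using its own captured text.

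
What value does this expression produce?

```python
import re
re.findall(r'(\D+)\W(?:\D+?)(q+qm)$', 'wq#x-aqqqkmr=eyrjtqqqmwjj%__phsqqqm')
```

Pattern: one or more of a non-digit (captured); then a non-word character; then one or more of a non-digit (lazy) (non-capturing group); then one or more of a literal 'q', then the literal 'qm' (captured); then anchored at the end.
`findall` packs the 2 group values into a tuple for every match.

[('wq#x-aqqqkmr=eyrjtqqqmwjj', 'qqqm')]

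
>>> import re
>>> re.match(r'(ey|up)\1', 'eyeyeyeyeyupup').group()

`match` is anchored at position 0; if the pattern doesn't fit there, it returns None.
The match spans [0:4] → 'eyey'.

'eyey'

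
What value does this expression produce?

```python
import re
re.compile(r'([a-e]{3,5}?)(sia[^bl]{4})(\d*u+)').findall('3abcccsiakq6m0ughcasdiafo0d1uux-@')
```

[('abccc', 'siakq6m', '0u')]

This matches 3 to 5 of a character in [a-e] (lazy) (captured); then the literal 'sia', then exactly 4 of any character except [bl] (captured); then zero or more of a digit, then one or more of a literal 'u' (captured).
Walking the string: at [1:15] match 'abcccsiakq6m0u', groups = ('abccc', 'siakq6m', '0u').
`findall` packs the 3 group values into a tuple for every match.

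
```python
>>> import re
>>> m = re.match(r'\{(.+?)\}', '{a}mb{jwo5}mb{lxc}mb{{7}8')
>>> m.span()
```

(0, 3)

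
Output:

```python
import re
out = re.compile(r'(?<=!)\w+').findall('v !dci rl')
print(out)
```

The `(?=…)`/`(?<=…)` assertion just peeks at neighbouring text; it doesn't advance the match position.
Walking the string: at [3:6] → 'dci'.
No capturing groups, so `findall` returns the 1 full match string.

['dci']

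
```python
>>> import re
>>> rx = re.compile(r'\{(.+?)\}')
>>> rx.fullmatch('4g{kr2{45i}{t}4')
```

None

`re.fullmatch` requires the pattern to consume the entire string.
Here the string isn't matched end-to-end, so the call returns None.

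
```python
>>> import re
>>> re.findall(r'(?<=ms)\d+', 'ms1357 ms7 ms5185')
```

The lookaround is zero-width — it requires the adjacent text to match without consuming it, so the asserted text isn't part of the match.
Walking the string: at [2:6] → '1357'; at [9:10] → '7'; at [13:17] → '5185'.
With no groups in the pattern, `findall` gives back each whole match — 3 here.

['1357', '7', '5185']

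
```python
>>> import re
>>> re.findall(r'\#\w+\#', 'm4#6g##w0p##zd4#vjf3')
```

['#6g#', '#w0p#', '#zd4#']

Matches: at [2:6] → '#6g#'; at [6:11] → '#w0p#'; at [11:16] → '#zd4#'.
`findall` yields the raw match text (3 of them) because the pattern has no groups.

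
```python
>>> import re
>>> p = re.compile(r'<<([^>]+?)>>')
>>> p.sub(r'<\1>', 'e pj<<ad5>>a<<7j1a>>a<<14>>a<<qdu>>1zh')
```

`\1` in the replacement pulls in group 1's text for each match.

'e pj<ad5>a<7j1a>a<14>a<qdu>1zh'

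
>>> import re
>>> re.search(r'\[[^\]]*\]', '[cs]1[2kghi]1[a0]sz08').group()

'[cs]'

`re.search` scans for the first position where the pattern succeeds.
The match spans [0:4] → '[cs]'.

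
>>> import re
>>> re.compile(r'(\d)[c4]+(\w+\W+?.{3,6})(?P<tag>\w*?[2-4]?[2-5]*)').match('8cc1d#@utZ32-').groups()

('8', '1d#@utZ32', '')

The match spans [0:12] → '8cc1d#@utZ32'.
Captured: group 1 = '8', group 2 = '1d#@utZ32', group 3 = ''.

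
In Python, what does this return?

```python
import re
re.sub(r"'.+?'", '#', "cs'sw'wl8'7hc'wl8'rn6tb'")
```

Every occurrence is swapped for '#'.

'cs#wl8#wl8#'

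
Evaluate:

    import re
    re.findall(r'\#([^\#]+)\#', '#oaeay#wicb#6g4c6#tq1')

['oaeay', '6g4c6']

`findall` collects group 1 from each match (2 total).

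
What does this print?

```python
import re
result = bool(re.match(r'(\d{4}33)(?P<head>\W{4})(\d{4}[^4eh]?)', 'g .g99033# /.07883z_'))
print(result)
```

False

Pattern: exactly 4 of a digit, then the literal '33' (captured); then exactly 4 of a non-word character (captured as 'head'); then exactly 4 of a digit, then optionally any character except [4eh] (captured).
`re.match` won't scan ahead — the pattern has to work from the very first character.
Here the pattern fails at index 0, so the call returns None, and `bool(None)` is False.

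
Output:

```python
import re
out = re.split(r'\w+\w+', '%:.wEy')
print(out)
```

['%:.', '']

This matches one or more of a word character; then one or more of a word character.
Each match becomes a cut point; 2 segments remain.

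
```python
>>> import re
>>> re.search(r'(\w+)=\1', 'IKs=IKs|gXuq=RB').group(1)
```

'IKs'

The match spans [0:7] → 'IKs=IKs'.
Captured: group 1 = 'IKs'.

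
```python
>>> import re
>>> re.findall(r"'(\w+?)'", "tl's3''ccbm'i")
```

['s3', 'ccbm']

Matches: at [2:6] match "'s3'", group 1 = 's3'; at [6:12] match "'ccbm'", group 1 = 'ccbm'.
With a single group, `findall` returns only what that group captured — 2 items.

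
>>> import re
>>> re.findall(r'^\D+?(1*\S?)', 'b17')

['17']

This matches anchored at the start of the string; then one or more of a non-digit (lazy); then zero or more of the literal '1', then optionally a non-whitespace character (captured).
Walking the string: at [0:3] match 'b17', group 1 = '17'.
Because there's exactly one group, `findall` drops the full match and keeps group 1 from the one hit.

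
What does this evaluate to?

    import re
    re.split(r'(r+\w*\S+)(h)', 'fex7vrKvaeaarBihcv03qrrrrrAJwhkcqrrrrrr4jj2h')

['fex7v', 'rKvaeaarBihcv03qrrrrrAJwhkcqrrrrrr4jj2', 'h', '']

The pattern matches one or more of the literal 'r', then zero or more of a word character, then one or more of a non-whitespace character (captured); then a literal 'h' (captured).
`re.split` interleaves the captured-group text with the surrounding fragments.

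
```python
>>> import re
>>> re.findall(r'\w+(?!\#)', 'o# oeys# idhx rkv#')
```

['oey', 'idhx', 'rk']

The negative lookahead/lookbehind blocks any match where the forbidden context is present.
Walking the string: at [3:6] → 'oey'; at [9:13] → 'idhx'; at [14:16] → 'rk'.
With no groups in the pattern, `findall` gives back each whole match — 3 here.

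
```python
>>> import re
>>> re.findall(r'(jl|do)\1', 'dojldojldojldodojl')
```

A backreference is literal: `\1` must see the identical characters the first group matched.
One capturing group, so `findall` returns just the captured substring from the one match — 1 in all.

['do']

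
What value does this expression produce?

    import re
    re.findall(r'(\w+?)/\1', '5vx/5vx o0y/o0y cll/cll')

['5vx', 'o0y', 'cll']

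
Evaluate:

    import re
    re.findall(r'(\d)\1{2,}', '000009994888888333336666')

['0', '9', '8', '3', '6']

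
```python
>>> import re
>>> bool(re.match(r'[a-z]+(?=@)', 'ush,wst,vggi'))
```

False

Because the assertion is zero-width, the text it checks is not consumed and won't appear in the result.
`match` is anchored at position 0; if the pattern doesn't fit there, it returns None.
Here position 0 doesn't satisfy it, so the call returns None, and `bool(None)` is False.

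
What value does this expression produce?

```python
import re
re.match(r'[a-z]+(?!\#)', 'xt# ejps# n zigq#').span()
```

The negative lookaround is zero-width — it rules out positions where the adjacent text would match, without consuming anything.
`re.match` only tries the pattern at the start of the string.
The match spans [0:1] → 'x'.

(0, 1)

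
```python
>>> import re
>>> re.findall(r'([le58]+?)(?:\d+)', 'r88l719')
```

['8', 'l']

This matches one or more of one of [le58] (lazy) (captured); then one or more of a digit (non-capturing group).
A `+?`/`*?`/`{m,n}?` starts at its minimum and grows only as far as needed for what follows to match.
Walking the string: at [1:3] match '88', group 1 = '8'; at [3:7] match 'l719', group 1 = 'l'.
With a single group, `findall` returns only what that group captured — 2 items.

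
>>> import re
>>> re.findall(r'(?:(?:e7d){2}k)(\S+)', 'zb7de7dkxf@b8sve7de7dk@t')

The pattern matches the literal 'e7d' repeated 2 times, then a literal 'k' (non-capturing group); then one or more of a non-whitespace character (captured).
Walking the string: at [15:24] match 'e7de7dk@t', group 1 = '@t'.
One capturing group, so `findall` returns just the captured substring from the one match — 1 in all.

['@t']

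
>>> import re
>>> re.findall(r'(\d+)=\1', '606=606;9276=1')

A backreference is literal: `\1` must see the identical characters the first group matched.
Matches: at [0:7] match '606=606', group 1 = '606'.
`findall` collects group 1 from the one match (1 total).

['606']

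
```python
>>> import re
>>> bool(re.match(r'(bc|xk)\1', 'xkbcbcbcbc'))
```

False

The backreference `\1` re-matches whatever the first group consumed, character for character.
`match` is anchored at position 0; if the pattern doesn't fit there, it returns None.
Here the pattern fails at index 0, so the call returns None, and `bool(None)` is False.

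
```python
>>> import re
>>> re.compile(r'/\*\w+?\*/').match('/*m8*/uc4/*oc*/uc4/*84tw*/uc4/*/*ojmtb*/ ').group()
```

'/*m8*/'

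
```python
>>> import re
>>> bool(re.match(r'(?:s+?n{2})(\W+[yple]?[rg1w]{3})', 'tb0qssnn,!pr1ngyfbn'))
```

False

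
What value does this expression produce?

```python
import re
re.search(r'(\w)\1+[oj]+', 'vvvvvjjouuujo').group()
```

'vvvvvjjo'

`\1` has to match the exact text group 1 already captured.
The match spans [0:8] → 'vvvvvjjo'.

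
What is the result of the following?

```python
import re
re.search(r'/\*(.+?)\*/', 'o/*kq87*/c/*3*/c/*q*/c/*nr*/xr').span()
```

`search` walks the string left to right and returns the first match it finds.
The match spans [1:9] → '/*kq87*/'.
Captured: group 1 = 'kq87'.

(1, 9)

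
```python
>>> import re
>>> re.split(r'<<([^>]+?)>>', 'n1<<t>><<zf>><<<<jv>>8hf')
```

['n1', 't', '', 'zf', '', '<<jv', '8hf']

With a capturing group present, the delimiter's captured portion is kept in the result list.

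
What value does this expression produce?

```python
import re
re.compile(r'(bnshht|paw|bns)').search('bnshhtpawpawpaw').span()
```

Branches in `(...|...)` are attempted left-to-right; the first branch that allows the whole pattern to succeed is taken.
The match spans [0:6] → 'bnshht'.

(0, 6)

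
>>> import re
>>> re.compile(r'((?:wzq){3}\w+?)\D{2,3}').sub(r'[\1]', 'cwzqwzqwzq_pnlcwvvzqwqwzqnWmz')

This matches the literal 'wzq' repeated 3 times, then one or more of a word character (lazy) (captured); then 2 to 3 of a non-digit.
Lazy quantifiers expand one character at a time until the remainder of the pattern can match.
Matches: at [1:14] → 'wzqwzqwzq_pnl'.
Each match is replaced using the text its own group 1 captured.

'c[wzqwzqwzq_]cwvvzqwqwzqnWmz'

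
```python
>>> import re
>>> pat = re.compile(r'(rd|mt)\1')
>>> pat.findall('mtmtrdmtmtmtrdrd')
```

['mt', 'mt', 'rd']

A backreference is literal: `\1` must see the identical characters the first group matched.
Scanning left to right: at [0:4] match 'mtmt', group 1 = 'mt'; at [6:10] match 'mtmt', group 1 = 'mt'; at [12:16] match 'rdrd', group 1 = 'rd'.
Because there's exactly one group, `findall` drops the full match and keeps group 1 from each hit.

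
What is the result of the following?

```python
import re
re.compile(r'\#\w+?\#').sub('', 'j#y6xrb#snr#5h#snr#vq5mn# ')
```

'jsnrsnr '

Matches: at [1:8] → '#y6xrb#'; at [11:15] → '#5h#'; at [18:25] → '#vq5mn#'.
Every occurrence is swapped for ''.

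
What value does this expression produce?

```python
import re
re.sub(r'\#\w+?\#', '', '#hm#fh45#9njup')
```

Matches: at [0:4] → '#hm#'.
`sub` substitutes '' at each match site.

'fh45#9njup'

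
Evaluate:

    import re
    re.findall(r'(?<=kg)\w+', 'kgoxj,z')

['oxj']

The lookaround is zero-width — it requires the adjacent text to match without consuming it, so the asserted text isn't part of the match.
No capturing groups, so `findall` returns the 1 full match string.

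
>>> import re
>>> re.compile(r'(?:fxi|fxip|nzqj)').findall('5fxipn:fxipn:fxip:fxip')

['fxi', 'fxi', 'fxi', 'fxi']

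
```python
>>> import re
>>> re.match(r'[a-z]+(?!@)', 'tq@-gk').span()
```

Because the assertion is negative and zero-width, positions next to the forbidden text are skipped.
`re.match` only tries the pattern at the start of the string.
The match spans [0:1] → 't'.

(0, 1)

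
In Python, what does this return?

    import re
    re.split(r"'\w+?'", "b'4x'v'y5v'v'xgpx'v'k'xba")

['b', 'v', 'v', 'v', 'xba']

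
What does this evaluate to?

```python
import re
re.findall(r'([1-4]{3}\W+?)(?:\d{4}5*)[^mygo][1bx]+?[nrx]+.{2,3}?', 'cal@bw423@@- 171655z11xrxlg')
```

['423@@- ']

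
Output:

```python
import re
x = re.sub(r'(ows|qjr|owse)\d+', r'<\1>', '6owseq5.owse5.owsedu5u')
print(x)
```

6owseq5.<owse>.owsedu5u

Each match is replaced using the text its own group 1 captured.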